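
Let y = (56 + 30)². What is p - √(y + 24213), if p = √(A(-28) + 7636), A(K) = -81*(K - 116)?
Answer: -√31609 + 10*√193 ≈ -38.865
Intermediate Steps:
A(K) = 9396 - 81*K (A(K) = -81*(-116 + K) = 9396 - 81*K)
y = 7396 (y = 86² = 7396)
p = 10*√193 (p = √((9396 - 81*(-28)) + 7636) = √((9396 + 2268) + 7636) = √(11664 + 7636) = √19300 = 10*√193 ≈ 138.92)
p - √(y + 24213) = 10*√193 - √(7396 + 24213) = 10*√193 - √31609 = -√31609 + 10*√193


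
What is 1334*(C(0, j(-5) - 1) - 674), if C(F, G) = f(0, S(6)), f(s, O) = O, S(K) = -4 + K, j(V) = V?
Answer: -896448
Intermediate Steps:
C(F, G) = 2 (C(F, G) = -4 + 6 = 2)
1334*(C(0, j(-5) - 1) - 674) = 1334*(2 - 674) = 1334*(-672) = -896448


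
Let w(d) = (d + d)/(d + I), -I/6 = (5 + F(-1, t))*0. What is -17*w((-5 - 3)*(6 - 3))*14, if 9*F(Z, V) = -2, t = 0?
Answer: -476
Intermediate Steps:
F(Z, V) = -2/9 (F(Z, V) = (⅑)*(-2) = -2/9)
I = 0 (I = -6*(5 - 2/9)*0 = -86*0/3 = -6*0 = 0)
w(d) = 2 (w(d) = (d + d)/(d + 0) = (2*d)/d = 2)
-17*w((-5 - 3)*(6 - 3))*14 = -17*2*14 = -34*14 = -476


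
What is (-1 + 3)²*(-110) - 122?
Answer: -562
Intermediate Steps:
(-1 + 3)²*(-110) - 122 = 2²*(-110) - 122 = 4*(-110) - 122 = -440 - 122 = -562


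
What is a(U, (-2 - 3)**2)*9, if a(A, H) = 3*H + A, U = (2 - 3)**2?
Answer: 684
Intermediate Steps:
U = 1 (U = (-1)**2 = 1)
a(A, H) = A + 3*H
a(U, (-2 - 3)**2)*9 = (1 + 3*(-2 - 3)**2)*9 = (1 + 3*(-5)**2)*9 = (1 + 3*25)*9 = (1 + 75)*9 = 76*9 = 684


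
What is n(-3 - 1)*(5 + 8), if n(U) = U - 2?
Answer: -78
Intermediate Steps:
n(U) = -2 + U
n(-3 - 1)*(5 + 8) = (-2 + (-3 - 1))*(5 + 8) = (-2 - 4)*13 = -6*13 = -78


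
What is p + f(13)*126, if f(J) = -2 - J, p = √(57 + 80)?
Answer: -1890 + √137 ≈ -1878.3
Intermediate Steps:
p = √137 ≈ 11.705
p + f(13)*126 = √137 + (-2 - 1*13)*126 = √137 + (-2 - 13)*126 = √137 - 15*126 = √137 - 1890 = -1890 + √137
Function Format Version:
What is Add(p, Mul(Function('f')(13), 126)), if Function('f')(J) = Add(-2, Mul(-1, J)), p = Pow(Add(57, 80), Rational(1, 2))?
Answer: Add(-1890, Pow(137, Rational(1, 2))) ≈ -1878.3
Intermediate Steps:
p = Pow(137, Rational(1, 2)) ≈ 11.705
Add(p, Mul(Function('f')(13), 126)) = Add(Pow(137, Rational(1, 2)), Mul(Add(-2, Mul(-1, 13)), 126)) = Add(Pow(137, Rational(1, 2)), Mul(Add(-2, -13), 126)) = Add(Pow(137, Rational(1, 2)), Mul(-15, 126)) = Add(Pow(137, Rational(1, 2)), -1890) = Add(-1890, Pow(137, Rational(1, 2)))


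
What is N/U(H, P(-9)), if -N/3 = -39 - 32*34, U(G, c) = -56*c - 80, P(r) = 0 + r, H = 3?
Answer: 3381/424 ≈ 7.9741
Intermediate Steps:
P(r) = r
U(G, c) = -80 - 56*c
N = 3381 (N = -3*(-39 - 32*34) = -3*(-39 - 1088) = -3*(-1127) = 3381)
N/U(H, P(-9)) = 3381/(-80 - 56*(-9)) = 3381/(-80 + 504) = 3381/424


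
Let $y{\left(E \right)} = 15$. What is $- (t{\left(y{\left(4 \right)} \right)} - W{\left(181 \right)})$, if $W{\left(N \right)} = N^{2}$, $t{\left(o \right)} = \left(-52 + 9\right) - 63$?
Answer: $32867$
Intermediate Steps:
$t{\left(o \right)} = -106$ ($t{\left(o \right)} = -43 - 63 = -106$)
$- (t{\left(y{\left(4 \right)} \right)} - W{\left(181 \right)}) = - (-106 - 181^{2}) = - (-106 - 32761) = \left(-1\right) \left(-32867\right) = 32867$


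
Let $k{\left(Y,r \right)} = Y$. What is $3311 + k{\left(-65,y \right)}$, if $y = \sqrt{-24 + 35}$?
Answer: $3246$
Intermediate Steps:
$y = \sqrt{11} \approx 3.3166$
$3311 + k{\left(-65,y \right)} = 3311 - 65 = 3246$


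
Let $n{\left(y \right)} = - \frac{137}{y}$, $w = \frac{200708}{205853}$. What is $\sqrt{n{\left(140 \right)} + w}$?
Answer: $\frac{i \sqrt{740234007555}}{14409710} \approx 0.059708 i$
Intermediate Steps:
$w = \frac{200708}{205853}$ ($w = 200708 \cdot \frac{1}{205853} = \frac{200708}{205853} \approx 0.97501$)
$\sqrt{n{\left(140 \right)} + w} = \sqrt{- \frac{137}{140} + \frac{200708}{205853}} = \sqrt{- \frac{102741}{28819420}} = \frac{i \sqrt{740234007555}}{14409710}$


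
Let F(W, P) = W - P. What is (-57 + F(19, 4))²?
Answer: 1764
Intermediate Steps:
(-57 + F(19, 4))² = (-57 + (19 - 1*4))² = (-57 + (19 - 4))² = (-57 + 15)² = (-42)² = 1764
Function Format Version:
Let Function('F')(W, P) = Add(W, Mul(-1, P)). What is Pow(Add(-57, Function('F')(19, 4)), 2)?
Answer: 1764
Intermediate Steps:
Pow(Add(-57, Function('F')(19, 4)), 2) = Pow(Add(-57, Add(19, Mul(-1, 4))), 2) = Pow(Add(-57, Add(19, -4)), 2) = Pow(Add(-57, 15), 2) = Pow(-42, 2) = 1764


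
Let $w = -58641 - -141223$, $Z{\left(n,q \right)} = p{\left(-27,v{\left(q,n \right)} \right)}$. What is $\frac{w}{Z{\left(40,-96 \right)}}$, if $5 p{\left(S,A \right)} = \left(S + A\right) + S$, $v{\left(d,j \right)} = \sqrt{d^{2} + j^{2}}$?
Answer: $\frac{41291}{5} \approx 8258.2$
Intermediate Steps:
$p{\left(S,A \right)} = \frac{A}{5} + \frac{2 S}{5}$ ($p{\left(S,A \right)} = \frac{\left(S + A\right) + S}{5} = \frac{\left(A + S\right) + S}{5} = \frac{A + 2 S}{5} = \frac{A}{5} + \frac{2 S}{5}$)
$Z{\left(n,q \right)} = - \frac{54}{5} + \frac{\sqrt{n^{2} + q^{2}}}{5}$ ($Z{\left(n,q \right)} = \frac{\sqrt{q^{2} + n^{2}}}{5} + \frac{2}{5} \left(-27\right) = \frac{\sqrt{n^{2} + q^{2}}}{5} - \frac{54}{5} = - \frac{54}{5} + \frac{\sqrt{n^{2} + q^{2}}}{5}$)
$w = 82582$ ($w = -58641 + 141223 = 82582$)
$\frac{w}{Z{\left(40,-96 \right)}} = \frac{82582}{- \frac{54}{5} + \frac{\sqrt{40^{2} + \left(-96\right)^{2}}}{5}} = \frac{82582}{- \frac{54}{5} + \frac{\sqrt{1600 + 9216}}{5}} = \frac{82582}{- \frac{54}{5} + \frac{\sqrt{10816}}{5}} = \frac{82582}{- \frac{54}{5} + \frac{1}{5} \cdot 104} = \frac{82582}{- \frac{54}{5} + \frac{104}{5}} = \frac{82582}{10} = 82582 \cdot \frac{1}{10} = \frac{41291}{5}$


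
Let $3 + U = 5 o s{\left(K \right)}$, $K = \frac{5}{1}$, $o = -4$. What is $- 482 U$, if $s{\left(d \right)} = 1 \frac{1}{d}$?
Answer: $3374$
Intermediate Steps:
$K = 5$ ($K = 5 \cdot 1 = 5$)
$s{\left(d \right)} = \frac{1}{d}$
$U = -7$ ($U = -3 + \frac{5 \left(-4\right)}{5} = -3 - 4 = -7$)
$- 482 U = \left(-482\right) \left(-7\right) = 3374$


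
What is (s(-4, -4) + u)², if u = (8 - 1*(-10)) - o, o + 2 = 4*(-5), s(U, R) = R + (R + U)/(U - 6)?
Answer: 33856/25 ≈ 1354.2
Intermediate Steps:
s(U, R) = R + (R + U)/(-6 + U)
o = -22 (o = -2 + 4*(-5) = -2 - 20 = -22)
u = 40 (u = (8 - 1*(-10)) - 1*(-22) = (8 + 10) + 22 = 18 + 22 = 40)
(s(-4, -4) + u)² = ((-4 - 5*(-4) - 4*(-4))/(-6 - 4) + 40)² = ((-4 + 20 + 16)/(-10) + 40)² = (-⅒*32 + 40)² = (-16/5 + 40)² = (184/5)² = 33856/25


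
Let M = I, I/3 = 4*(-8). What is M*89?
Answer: -8544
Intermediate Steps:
I = -96 (I = 3*(4*(-8)) = 3*(-32) = -96)
M = -96
M*89 = -96*89 = -8544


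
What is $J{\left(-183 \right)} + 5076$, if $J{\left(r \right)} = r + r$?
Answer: $4710$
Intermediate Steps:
$J{\left(r \right)} = 2 r$
$J{\left(-183 \right)} + 5076 = 2 \left(-183\right) + 5076 = -366 + 5076 = 4710$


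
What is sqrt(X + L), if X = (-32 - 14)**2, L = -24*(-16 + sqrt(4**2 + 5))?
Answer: 2*sqrt(625 - 6*sqrt(21)) ≈ 48.888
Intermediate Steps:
L = 384 - 24*sqrt(21) (L = -24*(-16 + sqrt(16 + 5)) = -24*(-16 + sqrt(21)) = 384 - 24*sqrt(21) ≈ 274.02)
X = 2116 (X = (-46)**2 = 2116)
sqrt(X + L) = sqrt(2116 + (384 - 24*sqrt(21))) = sqrt(2500 - 24*sqrt(21))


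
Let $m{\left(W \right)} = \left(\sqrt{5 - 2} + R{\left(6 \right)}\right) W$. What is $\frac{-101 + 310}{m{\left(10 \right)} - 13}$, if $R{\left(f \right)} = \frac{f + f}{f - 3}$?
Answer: $\frac{171}{13} - \frac{190 \sqrt{3}}{39} \approx 4.7157$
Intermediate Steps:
$R{\left(f \right)} = \frac{2 f}{-3 + f}$
$m{\left(W \right)} = W \left(4 + \sqrt{3}\right)$ ($m{\left(W \right)} = \left(\sqrt{5 - 2} + 2 \cdot 6 \frac{1}{-3 + 6}\right) W = \left(\sqrt{3} + 2 \cdot 6 \cdot \frac{1}{3}\right) W = \left(\sqrt{3} + 4\right) W = \left(4 + \sqrt{3}\right) W = W \left(4 + \sqrt{3}\right)$)
$\frac{-101 + 310}{m{\left(10 \right)} - 13} = \frac{-101 + 310}{10 \left(4 + \sqrt{3}\right) - 13} = \frac{209}{\left(40 + 10 \sqrt{3}\right) - 13} = \frac{209}{27 + 10 \sqrt{3}}$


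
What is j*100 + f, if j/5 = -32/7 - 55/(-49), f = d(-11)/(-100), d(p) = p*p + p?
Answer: -845539/490 ≈ -1725.6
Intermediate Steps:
d(p) = p + p**2 (d(p) = p**2 + p = p + p**2)
f = -11/10 (f = -11*(1 - 11)/(-100) = -11*(-10)*(-1/100) = 110*(-1/100) = -11/10 ≈ -1.1000)
j = -845/49 (j = 5*(-32/7 - 55/(-49)) = 5*(-32*1/7 - 55*(-1/49)) = 5*(-32/7 + 55/49) = 5*(-169/49) = -845/49 ≈ -17.245)
j*100 + f = -845/49*100 - 11/10 = -84500/49 - 11/10 = -845539/490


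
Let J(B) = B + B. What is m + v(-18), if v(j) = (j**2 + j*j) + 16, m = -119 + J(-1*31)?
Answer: 483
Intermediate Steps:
J(B) = 2*B
m = -181 (m = -119 + 2*(-1*31) = -119 + 2*(-31) = -119 - 62 = -181)
v(j) = 16 + 2*j**2 (v(j) = (j**2 + j**2) + 16 = 2*j**2 + 16 = 16 + 2*j**2)
m + v(-18) = -181 + (16 + 2*(-18)**2) = -181 + (16 + 2*324) = -181 + (16 + 648) = -181 + 664 = 483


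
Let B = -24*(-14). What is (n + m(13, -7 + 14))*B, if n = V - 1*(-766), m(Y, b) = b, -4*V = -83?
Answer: 266700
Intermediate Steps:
V = 83/4 (V = -¼*(-83) = 83/4 ≈ 20.750)
B = 336
n = 3147/4 (n = 83/4 - 1*(-766) = 83/4 + 766 = 3147/4 ≈ 786.75)
(n + m(13, -7 + 14))*B = (3147/4 + (-7 + 14))*336 = (3147/4 + 7)*336 = (3175/4)*336 = 266700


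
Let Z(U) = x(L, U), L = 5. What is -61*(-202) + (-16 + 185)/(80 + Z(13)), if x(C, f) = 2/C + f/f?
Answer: 5015899/407 ≈ 12324.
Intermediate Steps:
x(C, f) = 1 + 2/C (x(C, f) = 2/C + 1 = 1 + 2/C)
Z(U) = 7/5 (Z(U) = (2 + 5)/5 = (⅕)*7 = 7/5)
-61*(-202) + (-16 + 185)/(80 + Z(13)) = -61*(-202) + (-16 + 185)/(80 + 7/5) = 12322 + 169/(407/5) = 12322 + 169*(5/407) = 12322 + 845/407 = 5015899/407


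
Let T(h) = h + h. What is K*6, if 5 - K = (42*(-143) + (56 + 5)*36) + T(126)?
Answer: 21378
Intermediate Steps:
T(h) = 2*h
K = 3563 (K = 5 - ((42*(-143) + (56 + 5)*36) + 2*126) = 5 - ((-6006 + 61*36) + 252) = 5 - ((-6006 + 2196) + 252) = 5 - (-3810 + 252) = 5 - 1*(-3558) = 5 + 3558 = 3563)
K*6 = 3563*6 = 21378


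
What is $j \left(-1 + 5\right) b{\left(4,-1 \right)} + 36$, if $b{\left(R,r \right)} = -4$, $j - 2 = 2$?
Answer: $-28$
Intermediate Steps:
$j = 4$ ($j = 2 + 2 = 4$)
$j \left(-1 + 5\right) b{\left(4,-1 \right)} + 36 = 4 \left(-1 + 5\right) \left(-4\right) + 36 = 4 \cdot 4 \left(-4\right) + 36 = 16 \left(-4\right) + 36 = -64 + 36 = -28$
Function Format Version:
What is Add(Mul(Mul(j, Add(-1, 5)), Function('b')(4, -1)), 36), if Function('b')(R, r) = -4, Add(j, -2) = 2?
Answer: -28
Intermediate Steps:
j = 4 (j = Add(2, 2) = 4)
Add(Mul(Mul(j, Add(-1, 5)), Function('b')(4, -1)), 36) = Add(Mul(Mul(4, Add(-1, 5)), -4), 36) = Add(Mul(Mul(4, 4), -4), 36) = Add(Mul(16, -4), 36) = Add(-64, 36) = -28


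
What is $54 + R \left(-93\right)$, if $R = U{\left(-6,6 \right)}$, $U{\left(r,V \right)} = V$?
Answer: $-504$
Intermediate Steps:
$R = 6$
$54 + R \left(-93\right) = 54 + 6 \left(-93\right) = 54 - 558 = -504$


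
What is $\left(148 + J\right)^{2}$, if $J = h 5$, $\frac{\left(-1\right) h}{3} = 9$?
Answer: $169$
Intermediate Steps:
$h = -27$ ($h = \left(-3\right) 9 = -27$)
$J = -135$ ($J = \left(-27\right) 5 = -135$)
$\left(148 + J\right)^{2} = \left(148 - 135\right)^{2} = 13^{2} = 169$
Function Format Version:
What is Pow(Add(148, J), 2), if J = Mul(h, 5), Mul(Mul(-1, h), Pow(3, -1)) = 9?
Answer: 169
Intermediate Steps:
h = -27 (h = Mul(-3, 9) = -27)
J = -135 (J = Mul(-27, 5) = -135)
Pow(Add(148, J), 2) = Pow(Add(148, -135), 2) = Pow(13, 2) = 169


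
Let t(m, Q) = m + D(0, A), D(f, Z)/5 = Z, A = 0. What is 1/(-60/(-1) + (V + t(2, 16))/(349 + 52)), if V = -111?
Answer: 401/23951 ≈ 0.016743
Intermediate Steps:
D(f, Z) = 5*Z
t(m, Q) = m (t(m, Q) = m + 5*0 = m + 0 = m)
1/(-60/(-1) + (V + t(2, 16))/(349 + 52)) = 1/(-60/(-1) + (-111 + 2)/(349 + 52)) = 1/(-60*(-1) - 109/401) = 1/(-60*(-1) - 109*1/401) = 1/(60 - 109/401) = 1/(23951/401) = 401/23951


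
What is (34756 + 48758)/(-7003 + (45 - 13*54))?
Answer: -41757/3830 ≈ -10.903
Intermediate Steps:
(34756 + 48758)/(-7003 + (45 - 13*54)) = 83514/(-7003 + (45 - 702)) = 83514/(-7003 - 657) = 83514/(-7660) = 83514*(-1/7660) = -41757/3830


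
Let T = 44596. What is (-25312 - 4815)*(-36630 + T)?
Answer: -239991682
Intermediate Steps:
(-25312 - 4815)*(-36630 + T) = (-25312 - 4815)*(-36630 + 44596) = -30127*7966 = -239991682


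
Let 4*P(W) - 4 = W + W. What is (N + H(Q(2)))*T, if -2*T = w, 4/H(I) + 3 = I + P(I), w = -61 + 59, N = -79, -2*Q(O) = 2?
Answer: -561/7 ≈ -80.143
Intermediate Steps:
Q(O) = -1 (Q(O) = -½*2 = -1)
P(W) = 1 + W/2 (P(W) = 1 + (W + W)/4 = 1 + (2*W)/4 = 1 + W/2)
w = -2
H(I) = 4/(-2 + 3*I/2) (H(I) = 4/(-3 + (I + (1 + I/2))) = 4/(-3 + (1 + 3*I/2)) = 4/(-2 + 3*I/2))
T = 1 (T = -½*(-2) = 1)
(N + H(Q(2)))*T = (-79 + 8/(-4 + 3*(-1)))*1 = (-79 + 8/(-4 - 3))*1 = (-79 + 8/(-7))*1 = (-79 + 8*(-⅐))*1 = (-79 - 8/7)*1 = -561/7*1 = -561/7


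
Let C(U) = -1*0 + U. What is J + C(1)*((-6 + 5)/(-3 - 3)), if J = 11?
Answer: 67/6 ≈ 11.167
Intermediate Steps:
C(U) = U (C(U) = 0 + U = U)
J + C(1)*((-6 + 5)/(-3 - 3)) = 11 + 1*((-6 + 5)/(-3 - 3)) = 11 + 1*(-1/(-6)) = 11 + 1*(-1*(-⅙)) = 11 + 1*(⅙) = 11 + ⅙ = 67/6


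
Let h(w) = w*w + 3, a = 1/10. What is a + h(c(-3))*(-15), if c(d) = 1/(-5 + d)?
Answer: -14443/320 ≈ -45.134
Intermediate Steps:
a = 1/10 ≈ 0.10000
h(w) = 3 + w**2 (h(w) = w**2 + 3 = 3 + w**2)
a + h(c(-3))*(-15) = 1/10 + (3 + (1/(-5 - 3))**2)*(-15) = 1/10 + (3 + (1/(-8))**2)*(-15) = 1/10 + (3 + (-1/8)**2)*(-15) = 1/10 + (3 + 1/64)*(-15) = 1/10 + (193/64)*(-15) = 1/10 - 2895/64 = -14443/320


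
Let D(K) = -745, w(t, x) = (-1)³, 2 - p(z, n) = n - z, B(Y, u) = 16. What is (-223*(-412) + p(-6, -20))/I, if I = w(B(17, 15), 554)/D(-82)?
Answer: 68459540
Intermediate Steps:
p(z, n) = 2 + z - n (p(z, n) = 2 - (n - z) = 2 + (z - n) = 2 + z - n)
w(t, x) = -1
I = 1/745 (I = -1/(-745) = -1*(-1/745) = 1/745 ≈ 0.0013423)
(-223*(-412) + p(-6, -20))/I = (-223*(-412) + (2 - 6 - 1*(-20)))/(1/745) = (91876 + (2 - 6 + 20))*745 = (91876 + 16)*745 = 91892*745 = 68459540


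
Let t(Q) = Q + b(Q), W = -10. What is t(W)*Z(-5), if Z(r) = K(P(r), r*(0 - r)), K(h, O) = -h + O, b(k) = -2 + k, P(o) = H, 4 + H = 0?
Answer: 462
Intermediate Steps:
H = -4 (H = -4 + 0 = -4)
P(o) = -4
K(h, O) = O - h
t(Q) = -2 + 2*Q (t(Q) = Q + (-2 + Q) = -2 + 2*Q)
Z(r) = 4 - r² (Z(r) = r*(0 - r) - 1*(-4) = r*(-r) + 4 = -r² + 4 = 4 - r²)
t(W)*Z(-5) = (-2 + 2*(-10))*(4 - 1*(-5)²) = (-2 - 20)*(4 - 1*25) = -22*(4 - 25) = -22*(-21) = 462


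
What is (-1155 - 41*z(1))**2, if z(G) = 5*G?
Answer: 1849600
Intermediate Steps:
(-1155 - 41*z(1))**2 = (-1155 - 205)**2 = (-1360)**2 = 1849600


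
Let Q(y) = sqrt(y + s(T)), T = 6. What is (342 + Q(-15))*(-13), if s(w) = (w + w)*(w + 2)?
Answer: -4563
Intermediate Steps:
s(w) = 2*w*(2 + w) (s(w) = (2*w)*(2 + w) = 2*w*(2 + w))
Q(y) = sqrt(96 + y) (Q(y) = sqrt(y + 2*6*(2 + 6)) = sqrt(y + 2*6*8) = sqrt(y + 96) = sqrt(96 + y))
(342 + Q(-15))*(-13) = (342 + sqrt(96 - 15))*(-13) = (342 + sqrt(81))*(-13) = (342 + 9)*(-13) = 351*(-13) = -4563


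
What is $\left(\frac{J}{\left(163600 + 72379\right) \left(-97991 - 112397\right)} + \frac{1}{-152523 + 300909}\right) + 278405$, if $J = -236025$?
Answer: $\frac{1025496740726370807331}{3683470988969436} \approx 2.7841 \cdot 10^{5}$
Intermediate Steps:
$\left(\frac{J}{\left(163600 + 72379\right) \left(-97991 - 112397\right)} + \frac{1}{-152523 + 300909}\right) + 278405 = \left(- \frac{236025}{\left(163600 + 72379\right) \left(-97991 - 112397\right)} + \frac{1}{-152523 + 300909}\right) + 278405 = \left(- \frac{236025}{235979 \left(-210388\right)} + \frac{1}{148386}\right) + 278405 = \left(- \frac{236025}{-49647149852} + \frac{1}{148386}\right) + 278405 = \left(\left(-236025\right) \left(- \frac{1}{49647149852}\right) + \frac{1}{148386}\right) + 278405 = \left(\frac{236025}{49647149852} + \frac{1}{148386}\right) + 278405 = \frac{42334977751}{3683470988969436} + 278405 = \frac{1025496740726370807331}{3683470988969436}$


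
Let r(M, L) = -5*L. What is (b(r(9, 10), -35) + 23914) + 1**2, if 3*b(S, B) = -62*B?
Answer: 73915/3 ≈ 24638.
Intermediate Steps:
b(S, B) = -62*B/3 (b(S, B) = (-62*B)/3 = -62*B/3)
(b(r(9, 10), -35) + 23914) + 1**2 = (-62/3*(-35) + 23914) + 1**2 = (2170/3 + 23914) + 1 = 73912/3 + 1 = 73915/3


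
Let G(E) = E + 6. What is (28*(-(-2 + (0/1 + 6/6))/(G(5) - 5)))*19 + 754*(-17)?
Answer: -38188/3 ≈ -12729.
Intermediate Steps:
G(E) = 6 + E
(28*(-(-2 + (0/1 + 6/6))/(G(5) - 5)))*19 + 754*(-17) = (28*(-(-2 + (0/1 + 6/6))/((6 + 5) - 5)))*19 + 754*(-17) = (28*(-(-2 + (0*1 + 6*(⅙)))/(11 - 5)))*19 - 12818 = (28*(-(-2 + (0 + 1))/6))*19 - 12818 = (28*(-(-2 + 1)/6))*19 - 12818 = (28*(-(-1)/6))*19 - 12818 = (28*(-1*(-⅙)))*19 - 12818 = (28*(⅙))*19 - 12818 = (14/3)*19 - 12818 = 266/3 - 12818 = -38188/3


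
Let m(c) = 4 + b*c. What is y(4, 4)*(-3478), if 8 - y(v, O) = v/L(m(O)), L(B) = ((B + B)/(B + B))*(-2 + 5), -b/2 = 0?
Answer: -69560/3 ≈ -23187.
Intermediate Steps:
b = 0 (b = -2*0 = 0)
m(c) = 4 (m(c) = 4 + 0*c = 4 + 0 = 4)
L(B) = 3 (L(B) = ((2*B)/((2*B)))*3 = ((2*B)*(1/(2*B)))*3 = 1*3 = 3)
y(v, O) = 8 - v/3
y(4, 4)*(-3478) = (8 - 1/3*4)*(-3478) = (8 - 4/3)*(-3478) = (20/3)*(-3478) = -69560/3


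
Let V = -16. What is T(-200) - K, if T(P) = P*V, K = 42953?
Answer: -39753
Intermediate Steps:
T(P) = -16*P (T(P) = P*(-16) = -16*P)
T(-200) - K = -16*(-200) - 1*42953 = 3200 - 42953 = -39753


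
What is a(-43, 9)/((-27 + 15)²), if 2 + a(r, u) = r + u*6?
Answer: 1/16 ≈ 0.062500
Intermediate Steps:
a(r, u) = -2 + r + 6*u (a(r, u) = -2 + (r + u*6) = -2 + (r + 6*u) = -2 + r + 6*u)
a(-43, 9)/((-27 + 15)²) = (-2 - 43 + 6*9)/((-27 + 15)²) = (-2 - 43 + 54)/((-12)²) = 9/144 = 9*(1/144) = 1/16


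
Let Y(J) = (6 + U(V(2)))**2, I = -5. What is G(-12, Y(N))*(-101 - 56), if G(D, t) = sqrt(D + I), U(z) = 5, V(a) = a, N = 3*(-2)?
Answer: -157*I*sqrt(17) ≈ -647.33*I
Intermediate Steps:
N = -6
Y(J) = 121 (Y(J) = (6 + 5)**2 = 11**2 = 121)
G(D, t) = sqrt(-5 + D) (G(D, t) = sqrt(D - 5) = sqrt(-5 + D))
G(-12, Y(N))*(-101 - 56) = sqrt(-5 - 12)*(-101 - 56) = sqrt(-17)*(-157) = (I*sqrt(17))*(-157) = -157*I*sqrt(17)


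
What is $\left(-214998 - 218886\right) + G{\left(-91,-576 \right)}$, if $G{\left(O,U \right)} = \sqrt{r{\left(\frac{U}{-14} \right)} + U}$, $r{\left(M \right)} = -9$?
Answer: $-433884 + 3 i \sqrt{65} \approx -4.3388 \cdot 10^{5} + 24.187 i$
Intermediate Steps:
$G{\left(O,U \right)} = \sqrt{-9 + U}$
$\left(-214998 - 218886\right) + G{\left(-91,-576 \right)} = \left(-214998 - 218886\right) + \sqrt{-9 - 576} = -433884 + \sqrt{-585} = -433884 + 3 i \sqrt{65}$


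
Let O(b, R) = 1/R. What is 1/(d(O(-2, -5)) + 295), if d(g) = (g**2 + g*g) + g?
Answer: 25/7372 ≈ 0.0033912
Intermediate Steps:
d(g) = g + 2*g**2 (d(g) = (g**2 + g**2) + g = 2*g**2 + g = g + 2*g**2)
1/(d(O(-2, -5)) + 295) = 1/((1 + 2/(-5))/(-5) + 295) = 1/(-(1 + 2*(-1/5))/5 + 295) = 1/(-(1 - 2/5)/5 + 295) = 1/(-1/5*3/5 + 295) = 1/(-3/25 + 295) = 1/(7372/25) = 25/7372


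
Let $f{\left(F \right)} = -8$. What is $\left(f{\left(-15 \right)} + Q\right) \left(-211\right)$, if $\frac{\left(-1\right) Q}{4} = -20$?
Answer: $-15192$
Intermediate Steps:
$Q = 80$ ($Q = \left(-4\right) \left(-20\right) = 80$)
$\left(f{\left(-15 \right)} + Q\right) \left(-211\right) = \left(-8 + 80\right) \left(-211\right) = 72 \left(-211\right) = -15192$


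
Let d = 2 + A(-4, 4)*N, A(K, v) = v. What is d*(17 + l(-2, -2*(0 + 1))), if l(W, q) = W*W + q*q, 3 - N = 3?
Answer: 50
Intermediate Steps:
N = 0 (N = 3 - 1*3 = 3 - 3 = 0)
d = 2 (d = 2 + 4*0 = 2 + 0 = 2)
l(W, q) = W² + q²
d*(17 + l(-2, -2*(0 + 1))) = 2*(17 + ((-2)² + (-2*(0 + 1))²)) = 2*(17 + (4 + (-2*1)²)) = 2*(17 + (4 + (-2)²)) = 2*(17 + (4 + 4)) = 2*(17 + 8) = 2*25 = 50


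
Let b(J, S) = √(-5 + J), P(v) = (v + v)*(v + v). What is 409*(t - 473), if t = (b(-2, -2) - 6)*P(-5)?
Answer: -438857 + 40900*I*√7 ≈ -4.3886e+5 + 1.0821e+5*I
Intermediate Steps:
P(v) = 4*v² (P(v) = (2*v)*(2*v) = 4*v²)
t = -600 + 100*I*√7 (t = (√(-5 - 2) - 6)*(4*(-5)²) = (√(-7) - 6)*(4*25) = (I*√7 - 6)*100 = (-6 + I*√7)*100 = -600 + 100*I*√7 ≈ -600.0 + 264.58*I)
409*(t - 473) = 409*((-600 + 100*I*√7) - 473) = 409*(-1073 + 100*I*√7) = -438857 + 40900*I*√7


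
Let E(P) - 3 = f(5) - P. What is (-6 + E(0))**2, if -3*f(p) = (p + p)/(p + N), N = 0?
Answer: 121/9 ≈ 13.444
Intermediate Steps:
f(p) = -2/3 (f(p) = -(p + p)/(3*(p + 0)) = -2*p/(3*p) = -1/3*2 = -2/3)
E(P) = 7/3 - P (E(P) = 3 + (-2/3 - P) = 7/3 - P)
(-6 + E(0))**2 = (-6 + (7/3 - 1*0))**2 = (-6 + (7/3 + 0))**2 = (-6 + 7/3)**2 = (-11/3)**2 = 121/9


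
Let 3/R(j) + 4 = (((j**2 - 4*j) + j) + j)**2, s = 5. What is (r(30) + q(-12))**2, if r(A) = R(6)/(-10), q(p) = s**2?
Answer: 20448142009/32718400 ≈ 624.97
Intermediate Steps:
R(j) = 3/(-4 + (j**2 - 2*j)**2) (R(j) = 3/(-4 + (((j**2 - 4*j) + j) + j)**2) = 3/(-4 + ((j**2 - 3*j) + j)**2) = 3/(-4 + (j**2 - 2*j)**2))
q(p) = 25 (q(p) = 5**2 = 25)
r(A) = -3/5720 (r(A) = (3/(-4 + 6**2*(-2 + 6)**2))/(-10) = (3/(-4 + 36*4**2))*(-1/10) = (3/(-4 + 36*16))*(-1/10) = (3/(-4 + 576))*(-1/10) = (3/572)*(-1/10) = -3/5720)
(r(30) + q(-12))**2 = (-3/5720 + 25)**2 = (142997/5720)**2 = 20448142009/32718400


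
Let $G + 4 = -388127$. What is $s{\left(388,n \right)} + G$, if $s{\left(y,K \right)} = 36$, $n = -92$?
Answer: $-388095$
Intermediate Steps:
$G = -388131$ ($G = -4 - 388127 = -388131$)
$s{\left(388,n \right)} + G = 36 - 388131 = -388095$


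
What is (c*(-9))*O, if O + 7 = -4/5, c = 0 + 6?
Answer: 2106/5 ≈ 421.20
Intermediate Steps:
c = 6
O = -39/5 (O = -7 - 4/5 = -7 - 4*⅕ = -7 - ⅘ = -39/5 ≈ -7.8000)
(c*(-9))*O = (6*(-9))*(-39/5) = -54*(-39/5) = 2106/5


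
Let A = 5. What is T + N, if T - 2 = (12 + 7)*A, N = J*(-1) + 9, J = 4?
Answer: 102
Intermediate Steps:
N = 5 (N = 4*(-1) + 9 = -4 + 9 = 5)
T = 97 (T = 2 + (12 + 7)*5 = 2 + 19*5 = 2 + 95 = 97)
T + N = 97 + 5 = 102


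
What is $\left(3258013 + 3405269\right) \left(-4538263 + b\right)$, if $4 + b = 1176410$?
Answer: $-22401001234674$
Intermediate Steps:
$b = 1176406$ ($b = -4 + 1176410 = 1176406$)
$\left(3258013 + 3405269\right) \left(-4538263 + b\right) = \left(3258013 + 3405269\right) \left(-4538263 + 1176406\right) = 6663282 \left(-3361857\right) = -22401001234674$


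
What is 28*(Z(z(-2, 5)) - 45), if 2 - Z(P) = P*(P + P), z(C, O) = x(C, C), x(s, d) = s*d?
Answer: -2100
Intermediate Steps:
x(s, d) = d*s
z(C, O) = C² (z(C, O) = C*C = C²)
Z(P) = 2 - 2*P² (Z(P) = 2 - P*(P + P) = 2 - P*2*P = 2 - 2*P²)
28*(Z(z(-2, 5)) - 45) = 28*((2 - 2*((-2)²)²) - 45) = 28*((2 - 2*4²) - 45) = 28*((2 - 2*16) - 45) = 28*((2 - 32) - 45) = 28*(-30 - 45) = 28*(-75) = -2100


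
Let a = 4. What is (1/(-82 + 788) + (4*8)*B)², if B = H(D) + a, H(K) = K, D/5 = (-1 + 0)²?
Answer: 41342682241/498436 ≈ 82945.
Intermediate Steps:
D = 5 (D = 5*(-1 + 0)² = 5*(-1)² = 5*1 = 5)
B = 9 (B = 5 + 4 = 9)
(1/(-82 + 788) + (4*8)*B)² = (1/(-82 + 788) + (4*8)*9)² = (1/706 + 32*9)² = (1/706 + 288)² = (203329/706)² = 41342682241/498436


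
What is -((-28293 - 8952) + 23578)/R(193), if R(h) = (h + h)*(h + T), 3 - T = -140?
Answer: 13667/129696 ≈ 0.10538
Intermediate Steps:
T = 143 (T = 3 - 1*(-140) = 3 + 140 = 143)
R(h) = 2*h*(143 + h) (R(h) = (h + h)*(h + 143) = (2*h)*(143 + h) = 2*h*(143 + h))
-((-28293 - 8952) + 23578)/R(193) = -((-28293 - 8952) + 23578)/(2*193*(143 + 193)) = -(-37245 + 23578)/(2*193*336) = -(-13667)/129696 = -1*(-13667/129696) = 13667/129696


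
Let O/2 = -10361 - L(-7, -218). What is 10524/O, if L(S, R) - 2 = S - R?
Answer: -2631/5287 ≈ -0.49764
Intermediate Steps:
L(S, R) = 2 + S - R (L(S, R) = 2 + (S - R) = 2 + S - R)
O = -21148 (O = 2*(-10361 - (2 - 7 - 1*(-218))) = 2*(-10361 - (2 - 7 + 218)) = 2*(-10361 - 1*213) = 2*(-10361 - 213) = 2*(-10574) = -21148)
10524/O = 10524/(-21148) = 10524*(-1/21148) = -2631/5287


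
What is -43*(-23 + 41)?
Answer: -774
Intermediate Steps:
-43*(-23 + 41) = -43*18 = -774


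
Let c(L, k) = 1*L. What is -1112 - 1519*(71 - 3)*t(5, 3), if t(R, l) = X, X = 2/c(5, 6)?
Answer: -212144/5 ≈ -42429.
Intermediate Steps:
c(L, k) = L
X = 2/5 ≈ 0.40000
t(R, l) = 2/5
-1112 - 1519*(71 - 3)*t(5, 3) = -1112 - 1519*(71 - 3)*2/5 = -1112 - 103292*2/5 = -1112 - 1519*136/5 = -1112 - 206584/5 = -212144/5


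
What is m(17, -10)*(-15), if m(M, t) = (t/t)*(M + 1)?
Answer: -270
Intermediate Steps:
m(M, t) = 1 + M (m(M, t) = 1*(1 + M) = 1 + M)
m(17, -10)*(-15) = (1 + 17)*(-15) = 18*(-15) = -270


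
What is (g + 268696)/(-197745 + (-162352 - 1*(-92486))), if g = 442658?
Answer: -711354/267611 ≈ -2.6582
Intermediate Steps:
(g + 268696)/(-197745 + (-162352 - 1*(-92486))) = (442658 + 268696)/(-197745 + (-162352 - 1*(-92486))) = 711354/(-197745 + (-162352 + 92486)) = 711354/(-197745 - 69866) = 711354/(-267611) = 711354*(-1/267611) = -711354/267611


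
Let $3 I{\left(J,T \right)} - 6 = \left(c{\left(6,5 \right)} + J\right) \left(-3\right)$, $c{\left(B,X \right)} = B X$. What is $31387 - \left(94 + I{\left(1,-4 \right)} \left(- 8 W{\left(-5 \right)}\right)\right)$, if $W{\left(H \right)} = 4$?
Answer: $30365$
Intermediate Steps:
$I{\left(J,T \right)} = -28 - J$ ($I{\left(J,T \right)} = 2 + \frac{\left(6 \cdot 5 + J\right) \left(-3\right)}{3} = 2 + \frac{\left(30 + J\right) \left(-3\right)}{3} = 2 + \frac{-90 - 3 J}{3} = 2 - \left(30 + J\right) = -28 - J$)
$31387 - \left(94 + I{\left(1,-4 \right)} \left(- 8 W{\left(-5 \right)}\right)\right) = 31387 - \left(94 + \left(-28 - 1\right) \left(\left(-8\right) 4\right)\right) = 31387 - \left(94 + \left(-28 - 1\right) \left(-32\right)\right) = 31387 - \left(94 - -928\right) = 31387 - \left(94 + 928\right) = 31387 - 1022 = 30365$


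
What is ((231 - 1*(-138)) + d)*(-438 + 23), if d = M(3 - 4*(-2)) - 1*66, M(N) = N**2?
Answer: -175960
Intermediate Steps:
d = 55 (d = (3 - 4*(-2))**2 - 1*66 = (3 - 1*(-8))**2 - 66 = (3 + 8)**2 - 66 = 11**2 - 66 = 121 - 66 = 55)
((231 - 1*(-138)) + d)*(-438 + 23) = ((231 - 1*(-138)) + 55)*(-438 + 23) = ((231 + 138) + 55)*(-415) = (369 + 55)*(-415) = 424*(-415) = -175960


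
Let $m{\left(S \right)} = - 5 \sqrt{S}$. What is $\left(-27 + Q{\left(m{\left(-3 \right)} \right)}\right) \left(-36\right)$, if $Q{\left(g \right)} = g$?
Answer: $972 + 180 i \sqrt{3} \approx 972.0 + 311.77 i$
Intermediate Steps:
$\left(-27 + Q{\left(m{\left(-3 \right)} \right)}\right) \left(-36\right) = \left(-27 - 5 \sqrt{-3}\right) \left(-36\right) = \left(-27 - 5 i \sqrt{3}\right) \left(-36\right) = 972 + 180 i \sqrt{3}$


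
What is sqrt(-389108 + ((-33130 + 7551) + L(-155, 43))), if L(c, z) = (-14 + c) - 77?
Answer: I*sqrt(414933) ≈ 644.15*I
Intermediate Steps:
L(c, z) = -91 + c
sqrt(-389108 + ((-33130 + 7551) + L(-155, 43))) = sqrt(-389108 + ((-33130 + 7551) + (-91 - 155))) = sqrt(-389108 + (-25579 - 246)) = sqrt(-389108 - 25825) = sqrt(-414933) = I*sqrt(414933)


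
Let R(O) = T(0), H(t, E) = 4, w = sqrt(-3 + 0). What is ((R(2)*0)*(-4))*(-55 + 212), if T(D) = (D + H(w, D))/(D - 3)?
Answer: 0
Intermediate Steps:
w = I*sqrt(3) (w = sqrt(-3) = I*sqrt(3) ≈ 1.732*I)
T(D) = (4 + D)/(-3 + D) (T(D) = (D + 4)/(D - 3) = (4 + D)/(-3 + D))
R(O) = -4/3 (R(O) = (4 + 0)/(-3 + 0) = 4/(-3) = -1/3*4 = -4/3)
((R(2)*0)*(-4))*(-55 + 212) = (-4/3*0*(-4))*(-55 + 212) = (0*(-4))*157 = 0*157 = 0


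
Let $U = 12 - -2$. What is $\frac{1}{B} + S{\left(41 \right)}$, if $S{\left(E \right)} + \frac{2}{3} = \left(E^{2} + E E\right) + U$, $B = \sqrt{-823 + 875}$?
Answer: $\frac{10126}{3} + \frac{\sqrt{13}}{26} \approx 3375.5$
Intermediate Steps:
$U = 14$ ($U = 12 + 2 = 14$)
$B = 2 \sqrt{13}$ ($B = \sqrt{52} = 2 \sqrt{13} \approx 7.2111$)
$S{\left(E \right)} = \frac{40}{3} + 2 E^{2}$ ($S{\left(E \right)} = - \frac{2}{3} + \left(\left(E^{2} + E E\right) + 14\right) = - \frac{2}{3} + \left(\left(E^{2} + E^{2}\right) + 14\right) = - \frac{2}{3} + \left(2 E^{2} + 14\right) = - \frac{2}{3} + \left(14 + 2 E^{2}\right) = \frac{40}{3} + 2 E^{2}$)
$\frac{1}{B} + S{\left(41 \right)} = \frac{1}{2 \sqrt{13}} + \left(\frac{40}{3} + 2 \cdot 41^{2}\right) = \frac{\sqrt{13}}{26} + \left(\frac{40}{3} + 2 \cdot 1681\right) = \frac{\sqrt{13}}{26} + \left(\frac{40}{3} + 3362\right) = \frac{\sqrt{13}}{26} + \frac{10126}{3} = \frac{10126}{3} + \frac{\sqrt{13}}{26}$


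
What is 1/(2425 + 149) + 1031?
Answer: 2653795/2574 ≈ 1031.0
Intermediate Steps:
1/(2425 + 149) + 1031 = 1/2574 + 1031 = 2653795/2574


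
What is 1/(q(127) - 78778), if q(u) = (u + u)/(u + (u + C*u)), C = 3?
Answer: -5/393888 ≈ -1.2694e-5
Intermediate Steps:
q(u) = 2/5 (q(u) = (u + u)/(u + (u + 3*u)) = (2*u)/(u + 4*u) = (2*u)/((5*u)) = (2*u)*(1/(5*u)) = 2/5)
1/(q(127) - 78778) = 1/(2/5 - 78778) = 1/(-393888/5) = -5/393888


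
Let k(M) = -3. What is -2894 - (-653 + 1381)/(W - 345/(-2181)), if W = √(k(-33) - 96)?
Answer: 2*(-3155907*√11 + 431033*I)/(-115*I + 2181*√11) ≈ -2895.2 + 73.148*I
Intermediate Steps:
W = 3*I*√11 (W = √(-3 - 96) = √(-99) = 3*I*√11 ≈ 9.9499*I)
-2894 - (-653 + 1381)/(W - 345/(-2181)) = -2894 - (-653 + 1381)/(3*I*√11 - 345/(-2181)) = -2894 - 728/(3*I*√11 - 345*(-1/2181)) = -2894 - 728/(3*I*√11 + 115/727) = -2894 - 728/(115/727 + 3*I*√11)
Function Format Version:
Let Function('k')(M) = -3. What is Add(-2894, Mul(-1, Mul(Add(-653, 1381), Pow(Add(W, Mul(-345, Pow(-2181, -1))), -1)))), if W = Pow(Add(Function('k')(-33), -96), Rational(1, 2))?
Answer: Mul(2, Pow(Add(Mul(-115, I), Mul(2181, Pow(11, Rational(1, 2)))), -1), Add(Mul(-3155907, Pow(11, Rational(1, 2))), Mul(431033, I))) ≈ Add(-2895.2, Mul(73.148, I))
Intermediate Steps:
W = Mul(3, I, Pow(11, Rational(1, 2))) (W = Pow(Add(-3, -96), Rational(1, 2)) = Pow(-99, Rational(1, 2)) = Mul(3, I, Pow(11, Rational(1, 2))) ≈ Mul(9.9499, I))
Add(-2894, Mul(-1, Mul(Add(-653, 1381), Pow(Add(W, Mul(-345, Pow(-2181, -1))), -1)))) = Add(-2894, Mul(-1, Mul(Add(-653, 1381), Pow(Add(Mul(3, I, Pow(11, Rational(1, 2))), Mul(-345, Pow(-2181, -1))), -1)))) = Add(-2894, Mul(-1, Mul(728, Pow(Add(Mul(3, I, Pow(11, Rational(1, 2))), Mul(-345, Rational(-1, 2181))), -1)))) = Add(-2894, Mul(-1, Mul(728, Pow(Add(Mul(3, I, Pow(11, Rational(1, 2))), Rational(115, 727)), -1)))) = Add(-2894, Mul(-1, Mul(728, Pow(Add(Rational(115, 727), Mul(3, I, Pow(11, Rational(1, 2)))), -1)))) = Add(-2894, Mul(-728, Pow(Add(Rational(115, 727), Mul(3, I, Pow(11, Rational(1, 2)))), -1)))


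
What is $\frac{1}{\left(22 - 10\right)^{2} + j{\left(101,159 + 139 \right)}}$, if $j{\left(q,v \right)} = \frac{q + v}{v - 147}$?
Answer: $\frac{151}{22143} \approx 0.0068193$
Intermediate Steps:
$j{\left(q,v \right)} = \frac{q + v}{-147 + v}$
$\frac{1}{\left(22 - 10\right)^{2} + j{\left(101,159 + 139 \right)}} = \frac{1}{\left(22 - 10\right)^{2} + \frac{101 + \left(159 + 139\right)}{-147 + \left(159 + 139\right)}} = \frac{1}{\left(22 - 10\right)^{2} + \frac{101 + 298}{-147 + 298}} = \frac{1}{\left(22 - 10\right)^{2} + \frac{1}{151} \cdot 399} = \frac{1}{12^{2} + \frac{1}{151} \cdot 399} = \frac{1}{144 + \frac{399}{151}} = \frac{1}{\frac{22143}{151}} = \frac{151}{22143}$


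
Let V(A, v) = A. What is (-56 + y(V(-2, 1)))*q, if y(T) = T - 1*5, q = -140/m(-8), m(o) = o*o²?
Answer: -2205/128 ≈ -17.227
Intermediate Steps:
m(o) = o³
q = 35/128 (q = -140/((-8)³) = -140/(-512) = -140*(-1/512) = 35/128 ≈ 0.27344)
y(T) = -5 + T (y(T) = T - 5 = -5 + T)
(-56 + y(V(-2, 1)))*q = (-56 + (-5 - 2))*(35/128) = (-56 - 7)*(35/128) = -63*35/128 = -2205/128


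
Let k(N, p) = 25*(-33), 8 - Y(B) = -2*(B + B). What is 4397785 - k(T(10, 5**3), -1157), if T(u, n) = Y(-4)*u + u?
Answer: 4398610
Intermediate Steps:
Y(B) = 8 + 4*B (Y(B) = 8 - (-2)*(B + B) = 8 - (-2)*2*B = 8 - (-4)*B = 8 + 4*B)
T(u, n) = -7*u (T(u, n) = (8 + 4*(-4))*u + u = (8 - 16)*u + u = -8*u + u = -7*u)
k(N, p) = -825
4397785 - k(T(10, 5**3), -1157) = 4397785 - 1*(-825) = 4397785 + 825 = 4398610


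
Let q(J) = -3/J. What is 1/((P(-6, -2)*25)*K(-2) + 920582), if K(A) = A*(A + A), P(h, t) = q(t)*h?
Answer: 1/918782 ≈ 1.0884e-6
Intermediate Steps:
P(h, t) = -3*h/t (P(h, t) = (-3/t)*h = -3*h/t)
K(A) = 2*A² (K(A) = A*(2*A) = 2*A²)
1/((P(-6, -2)*25)*K(-2) + 920582) = 1/((-3*(-6)/(-2)*25)*(2*(-2)²) + 920582) = 1/((-3*(-6)*(-½)*25)*(2*4) + 920582) = 1/(-9*25*8 + 920582) = 1/(-225*8 + 920582) = 1/(-1800 + 920582) = 1/918782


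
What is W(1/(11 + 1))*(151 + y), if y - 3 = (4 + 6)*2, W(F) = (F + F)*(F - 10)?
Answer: -3451/12 ≈ -287.58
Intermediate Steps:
W(F) = 2*F*(-10 + F) (W(F) = (2*F)*(-10 + F) = 2*F*(-10 + F))
y = 23 (y = 3 + (4 + 6)*2 = 3 + 10*2 = 3 + 20 = 23)
W(1/(11 + 1))*(151 + y) = (2*(-10 + 1/(11 + 1))/(11 + 1))*(151 + 23) = (2*(-10 + 1/12)/12)*174 = (2*(1/12)*(-10 + 1/12))*174 = (2*(1/12)*(-119/12))*174 = -119/72*174 = -3451/12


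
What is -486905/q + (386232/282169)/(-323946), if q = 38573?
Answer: -55772923402847/4418373716199 ≈ -12.623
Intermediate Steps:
-486905/q + (386232/282169)/(-323946) = -486905/38573 + (386232/282169)/(-323946) = -486905*1/38573 + (386232*(1/282169))*(-1/323946) = -486905/38573 + (20328/14851)*(-1/323946) = -486905/38573 - 484/114545763 = -55772923402847/4418373716199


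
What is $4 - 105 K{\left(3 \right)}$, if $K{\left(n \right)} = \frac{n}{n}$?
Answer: $-101$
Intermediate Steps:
$K{\left(n \right)} = 1$
$4 - 105 K{\left(3 \right)} = 4 - 105 = -101$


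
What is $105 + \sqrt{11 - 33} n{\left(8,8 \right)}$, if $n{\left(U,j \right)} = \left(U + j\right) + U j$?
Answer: $105 + 80 i \sqrt{22} \approx 105.0 + 375.23 i$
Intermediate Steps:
$n{\left(U,j \right)} = U + j + U j$
$105 + \sqrt{11 - 33} n{\left(8,8 \right)} = 105 + \sqrt{11 - 33} \left(8 + 8 + 8 \cdot 8\right) = 105 + \sqrt{-22} \left(8 + 8 + 64\right) = 105 + i \sqrt{22} \cdot 80 = 105 + 80 i \sqrt{22}$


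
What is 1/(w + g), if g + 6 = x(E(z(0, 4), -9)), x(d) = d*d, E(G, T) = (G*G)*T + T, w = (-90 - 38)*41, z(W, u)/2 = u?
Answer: 1/336971 ≈ 2.9676e-6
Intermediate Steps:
z(W, u) = 2*u
w = -5248 (w = -128*41 = -5248)
E(G, T) = T + T*G² (E(G, T) = G²*T + T = T*G² + T = T + T*G²)
x(d) = d²
g = 342219 (g = -6 + (-9*(1 + (2*4)²))² = -6 + (-9*(1 + 8²))² = -6 + (-9*(1 + 64))² = -6 + (-9*65)² = -6 + (-585)² = -6 + 342225 = 342219)
1/(w + g) = 1/(-5248 + 342219) = 1/336971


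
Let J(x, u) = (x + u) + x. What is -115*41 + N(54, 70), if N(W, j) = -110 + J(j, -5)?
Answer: -4690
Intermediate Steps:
J(x, u) = u + 2*x (J(x, u) = (u + x) + x = u + 2*x)
N(W, j) = -115 + 2*j (N(W, j) = -110 + (-5 + 2*j) = -115 + 2*j)
-115*41 + N(54, 70) = -115*41 + (-115 + 2*70) = -4715 + (-115 + 140) = -4715 + 25 = -4690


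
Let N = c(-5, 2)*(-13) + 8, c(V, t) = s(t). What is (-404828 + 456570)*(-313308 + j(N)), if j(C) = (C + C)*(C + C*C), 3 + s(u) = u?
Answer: -15207180768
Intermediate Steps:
s(u) = -3 + u
c(V, t) = -3 + t
N = 21 (N = (-3 + 2)*(-13) + 8 = -1*(-13) + 8 = 13 + 8 = 21)
j(C) = 2*C*(C + C**2) (j(C) = (2*C)*(C + C**2) = 2*C*(C + C**2))
(-404828 + 456570)*(-313308 + j(N)) = (-404828 + 456570)*(-313308 + 2*21**2*(1 + 21)) = 51742*(-313308 + 2*441*22) = 51742*(-313308 + 19404) = 51742*(-293904) = -15207180768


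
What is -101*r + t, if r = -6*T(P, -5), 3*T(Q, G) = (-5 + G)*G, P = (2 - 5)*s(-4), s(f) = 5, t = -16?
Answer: 10084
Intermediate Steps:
P = -15 (P = (2 - 5)*5 = -3*5 = -15)
T(Q, G) = G*(-5 + G)/3 (T(Q, G) = ((-5 + G)*G)/3 = (G*(-5 + G))/3 = G*(-5 + G)/3)
r = -100 (r = -2*(-5)*(-5 - 5) = -2*(-5)*(-10) = -6*50/3 = -100)
-101*r + t = -101*(-100) - 16 = 10100 - 16 = 10084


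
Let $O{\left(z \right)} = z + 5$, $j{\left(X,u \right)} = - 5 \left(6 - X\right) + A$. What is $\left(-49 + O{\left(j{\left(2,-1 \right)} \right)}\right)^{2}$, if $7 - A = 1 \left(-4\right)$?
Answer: $2809$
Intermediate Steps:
$A = 11$ ($A = 7 - 1 \left(-4\right) = 7 - -4 = 7 + 4 = 11$)
$j{\left(X,u \right)} = -19 + 5 X$ ($j{\left(X,u \right)} = - 5 \left(6 - X\right) + 11 = \left(-30 + 5 X\right) + 11 = -19 + 5 X$)
$O{\left(z \right)} = 5 + z$
$\left(-49 + O{\left(j{\left(2,-1 \right)} \right)}\right)^{2} = \left(-49 + \left(5 + \left(-19 + 5 \cdot 2\right)\right)\right)^{2} = \left(-49 + \left(5 + \left(-19 + 10\right)\right)\right)^{2} = \left(-49 + \left(5 - 9\right)\right)^{2} = \left(-49 - 4\right)^{2} = \left(-53\right)^{2} = 2809$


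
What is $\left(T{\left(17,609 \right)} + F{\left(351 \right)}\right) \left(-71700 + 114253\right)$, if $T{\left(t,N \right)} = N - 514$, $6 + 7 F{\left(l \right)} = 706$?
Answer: $8297835$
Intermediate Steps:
$F{\left(l \right)} = 100$ ($F{\left(l \right)} = - \frac{6}{7} + \frac{1}{7} \cdot 706 = - \frac{6}{7} + \frac{706}{7} = 100$)
$T{\left(t,N \right)} = -514 + N$
$\left(T{\left(17,609 \right)} + F{\left(351 \right)}\right) \left(-71700 + 114253\right) = \left(\left(-514 + 609\right) + 100\right) \left(-71700 + 114253\right) = \left(95 + 100\right) 42553 = 195 \cdot 42553 = 8297835$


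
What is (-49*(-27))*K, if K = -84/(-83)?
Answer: 111132/83 ≈ 1338.9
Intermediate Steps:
K = 84/83 (K = -84*(-1/83) = 84/83 ≈ 1.0120)
(-49*(-27))*K = -49*(-27)*(84/83) = 1323*(84/83) = 111132/83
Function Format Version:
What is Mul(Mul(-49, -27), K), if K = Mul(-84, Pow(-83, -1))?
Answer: Rational(111132, 83) ≈ 1338.9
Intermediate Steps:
K = Rational(84, 83) (K = Mul(-84, Rational(-1, 83)) = Rational(84, 83) ≈ 1.0120)
Mul(Mul(-49, -27), K) = Mul(Mul(-49, -27), Rational(84, 83)) = Mul(1323, Rational(84, 83)) = Rational(111132, 83)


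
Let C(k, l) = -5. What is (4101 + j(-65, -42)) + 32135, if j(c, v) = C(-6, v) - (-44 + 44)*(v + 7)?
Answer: 36231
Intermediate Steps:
j(c, v) = -5 (j(c, v) = -5 - (-44 + 44)*(v + 7) = -5 - 0*(7 + v) = -5 - 1*0 = -5 + 0 = -5)
(4101 + j(-65, -42)) + 32135 = (4101 - 5) + 32135 = 4096 + 32135 = 36231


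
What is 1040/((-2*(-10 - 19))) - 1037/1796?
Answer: 903847/52084 ≈ 17.354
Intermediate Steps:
1040/((-2*(-10 - 19))) - 1037/1796 = 1040/((-2*(-29))) - 1037*1/1796 = 1040/58 - 1037/1796 = 1040*(1/58) - 1037/1796 = 520/29 - 1037/1796 = 903847/52084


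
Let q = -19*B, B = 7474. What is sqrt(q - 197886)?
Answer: 2*I*sqrt(84973) ≈ 583.0*I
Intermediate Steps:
q = -142006 (q = -19*7474 = -142006)
sqrt(q - 197886) = sqrt(-142006 - 197886) = sqrt(-339892) = 2*I*sqrt(84973)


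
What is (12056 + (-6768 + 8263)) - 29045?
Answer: -15494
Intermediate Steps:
(12056 + (-6768 + 8263)) - 29045 = (12056 + 1495) - 29045 = 13551 - 29045 = -15494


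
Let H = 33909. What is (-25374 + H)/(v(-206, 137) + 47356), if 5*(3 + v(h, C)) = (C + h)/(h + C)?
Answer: 14225/78922 ≈ 0.18024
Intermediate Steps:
v(h, C) = -14/5 (v(h, C) = -3 + ((C + h)/(h + C))/5 = -3 + ((C + h)/(C + h))/5 = -3 + (1/5)*1 = -3 + 1/5 = -14/5)
(-25374 + H)/(v(-206, 137) + 47356) = (-25374 + 33909)/(-14/5 + 47356) = 8535/(236766/5) = 8535*(5/236766) = 14225/78922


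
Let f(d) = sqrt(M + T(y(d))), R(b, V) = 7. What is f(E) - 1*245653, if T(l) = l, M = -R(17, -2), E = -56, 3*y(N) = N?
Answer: -245653 + I*sqrt(231)/3 ≈ -2.4565e+5 + 5.0662*I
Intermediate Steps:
y(N) = N/3
M = -7 (M = -1*7 = -7)
f(d) = sqrt(-7 + d/3)
f(E) - 1*245653 = sqrt(-63 + 3*(-56))/3 - 1*245653 = sqrt(-63 - 168)/3 - 245653 = sqrt(-231)/3 - 245653 = (I*sqrt(231))/3 - 245653 = I*sqrt(231)/3 - 245653 = -245653 + I*sqrt(231)/3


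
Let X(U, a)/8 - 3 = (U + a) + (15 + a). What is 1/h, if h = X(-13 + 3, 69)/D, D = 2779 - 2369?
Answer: 205/584 ≈ 0.35103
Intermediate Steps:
D = 410
X(U, a) = 144 + 8*U + 16*a (X(U, a) = 24 + 8*((U + a) + (15 + a)) = 24 + 8*(15 + U + 2*a) = 24 + (120 + 8*U + 16*a) = 144 + 8*U + 16*a)
h = 584/205 (h = (144 + 8*(-13 + 3) + 16*69)/410 = (144 + 8*(-10) + 1104)*(1/410) = (144 - 80 + 1104)*(1/410) = 1168*(1/410) = 584/205 ≈ 2.8488)
1/h = 1/(584/205) = 205/584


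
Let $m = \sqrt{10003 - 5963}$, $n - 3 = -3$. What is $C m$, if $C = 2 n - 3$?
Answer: $- 6 \sqrt{1010} \approx -190.68$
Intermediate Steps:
$n = 0$ ($n = 3 - 3 = 0$)
$C = -3$ ($C = 2 \cdot 0 - 3 = 0 - 3 = -3$)
$m = 2 \sqrt{1010}$ ($m = \sqrt{4040} = 2 \sqrt{1010} \approx 63.561$)
$C m = - 3 \cdot 2 \sqrt{1010} = - 6 \sqrt{1010}$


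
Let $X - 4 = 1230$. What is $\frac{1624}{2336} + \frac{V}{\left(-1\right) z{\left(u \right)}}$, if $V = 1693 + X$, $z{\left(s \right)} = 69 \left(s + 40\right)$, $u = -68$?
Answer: $\frac{77930}{35259} \approx 2.2102$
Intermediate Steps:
$X = 1234$ ($X = 4 + 1230 = 1234$)
$z{\left(s \right)} = 2760 + 69 s$ ($z{\left(s \right)} = 69 \left(40 + s\right) = 2760 + 69 s$)
$V = 2927$ ($V = 1693 + 1234 = 2927$)
$\frac{1624}{2336} + \frac{V}{\left(-1\right) z{\left(u \right)}} = \frac{1624}{2336} + \frac{2927}{\left(-1\right) \left(2760 + 69 \left(-68\right)\right)} = 1624 \cdot \frac{1}{2336} + \frac{2927}{\left(-1\right) \left(2760 - 4692\right)} = \frac{203}{292} + \frac{2927}{\left(-1\right) \left(-1932\right)} = \frac{203}{292} + \frac{2927}{1932} = \frac{77930}{35259}$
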